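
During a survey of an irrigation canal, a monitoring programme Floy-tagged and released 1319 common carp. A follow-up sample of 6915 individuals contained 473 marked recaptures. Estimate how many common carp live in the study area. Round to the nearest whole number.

N = (1319 × 6915) / 473 = 9120885 / 473 ≈ 19283.1 → 19283

N ≈ 19,283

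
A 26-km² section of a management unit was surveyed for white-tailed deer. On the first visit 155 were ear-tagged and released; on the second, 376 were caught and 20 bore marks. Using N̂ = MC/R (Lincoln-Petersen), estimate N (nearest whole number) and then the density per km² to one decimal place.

density ≈ 112.1 white-tailed deer per km²

N̂ = 155·376/20 = 58280/20 = 2914
Density = N̂ / area = 2914 / 26 ≈ 112.08 → 112.1 per km²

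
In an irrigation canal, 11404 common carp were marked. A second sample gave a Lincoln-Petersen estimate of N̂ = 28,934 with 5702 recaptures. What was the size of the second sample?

C = 14467

From N = M·C/R: C = N·R / M = 28934·5702 / 11404 = 164981668 / 11404 = 14467.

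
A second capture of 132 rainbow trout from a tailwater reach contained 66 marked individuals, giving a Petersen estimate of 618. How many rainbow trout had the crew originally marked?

M = 309

From N = M·C/R: M = N·R / C = 618·66 / 132 = 40788 / 132 = 309.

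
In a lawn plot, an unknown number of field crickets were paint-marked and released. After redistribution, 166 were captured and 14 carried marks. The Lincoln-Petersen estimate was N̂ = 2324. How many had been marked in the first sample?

From N = M·C/R: M = N·R / C = 2324·14 / 166 = 32536 / 166 = 196.

M = 196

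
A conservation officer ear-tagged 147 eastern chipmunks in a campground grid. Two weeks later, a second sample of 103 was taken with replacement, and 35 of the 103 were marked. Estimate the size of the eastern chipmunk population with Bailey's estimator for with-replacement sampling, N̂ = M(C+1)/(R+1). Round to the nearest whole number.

N ≈ 425

N̂ = 147·(103+1)/(35+1) = 147·104/36 = 15288/36 ≈ 424.7 → 425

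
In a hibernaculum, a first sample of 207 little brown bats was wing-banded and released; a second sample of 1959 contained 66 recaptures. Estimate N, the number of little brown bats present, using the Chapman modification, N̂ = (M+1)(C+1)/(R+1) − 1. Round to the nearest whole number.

N ≈ 6084

N̂ = (207+1)(1959+1)/(66+1) − 1 = 208·1960/67 − 1
= 407680/67 − 1 ≈ 6084.8 − 1 ≈ 6083.8 → 6084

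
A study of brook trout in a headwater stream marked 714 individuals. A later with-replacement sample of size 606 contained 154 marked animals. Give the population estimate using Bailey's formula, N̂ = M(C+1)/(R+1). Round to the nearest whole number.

N̂ = 714·(606+1)/(154+1) = 714·607/155 = 433398/155 ≈ 2796.1 → 2796

N ≈ 2796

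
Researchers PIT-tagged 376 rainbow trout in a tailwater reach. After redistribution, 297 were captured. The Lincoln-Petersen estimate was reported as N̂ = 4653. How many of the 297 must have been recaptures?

From N = M·C/R: R = M·C / N = 376·297 / 4653 = 111672 / 4653 = 24.

R = 24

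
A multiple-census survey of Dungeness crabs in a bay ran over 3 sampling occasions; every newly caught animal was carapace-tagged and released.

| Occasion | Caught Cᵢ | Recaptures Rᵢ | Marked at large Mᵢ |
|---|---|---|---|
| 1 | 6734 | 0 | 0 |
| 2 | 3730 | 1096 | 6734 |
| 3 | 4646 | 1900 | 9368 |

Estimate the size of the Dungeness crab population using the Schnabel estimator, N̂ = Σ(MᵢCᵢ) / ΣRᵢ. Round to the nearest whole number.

N ≈ 22,911

Σ MᵢCᵢ = 0·6734 + 6734·3730 + 9368·4646 = 0 + 25117820 + 43523728 = 68641548
Σ Rᵢ = 0 + 1096 + 1900 = 2996
N̂ = 68641548 / 2996 ≈ 22911.1 → 22911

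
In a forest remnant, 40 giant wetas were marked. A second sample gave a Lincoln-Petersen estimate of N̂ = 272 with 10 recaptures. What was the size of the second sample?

From N = M·C/R: C = N·R / M = 272·10 / 40 = 2720 / 40 = 68.

C = 68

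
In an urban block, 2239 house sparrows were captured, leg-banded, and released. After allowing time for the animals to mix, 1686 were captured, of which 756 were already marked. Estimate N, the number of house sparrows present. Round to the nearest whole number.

If marked individuals mix randomly, R/C ≈ M/N, giving N ≈ M·C/R.
N = (2239 × 1686) / 756 = 3774954 / 756 ≈ 4993.3 → 4993

N ≈ 4993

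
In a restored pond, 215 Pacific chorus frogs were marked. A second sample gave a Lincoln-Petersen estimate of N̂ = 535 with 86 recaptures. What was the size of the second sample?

C = 214

From N = M·C/R: C = N·R / M = 535·86 / 215 = 46010 / 215 = 214.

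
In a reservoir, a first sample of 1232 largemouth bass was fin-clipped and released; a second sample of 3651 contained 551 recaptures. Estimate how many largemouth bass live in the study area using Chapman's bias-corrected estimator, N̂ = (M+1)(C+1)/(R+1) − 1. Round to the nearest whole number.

N̂ = (1232+1)(3651+1)/(551+1) − 1 = 1233·3652/552 − 1
= 4502916/552 − 1 ≈ 8157.46 − 1 ≈ 8156.46 → 8156

N ≈ 8156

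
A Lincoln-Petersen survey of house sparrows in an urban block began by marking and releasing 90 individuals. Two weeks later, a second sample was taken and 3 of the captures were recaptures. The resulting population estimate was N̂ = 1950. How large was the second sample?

From N = M·C/R: C = N·R / M = 1950·3 / 90 = 5850 / 90 = 65.

C = 65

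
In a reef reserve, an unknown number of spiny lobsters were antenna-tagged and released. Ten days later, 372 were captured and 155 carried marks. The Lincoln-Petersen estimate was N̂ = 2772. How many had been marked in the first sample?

M = 1155

From N = M·C/R: M = N·R / C = 2772·155 / 372 = 429660 / 372 = 1155.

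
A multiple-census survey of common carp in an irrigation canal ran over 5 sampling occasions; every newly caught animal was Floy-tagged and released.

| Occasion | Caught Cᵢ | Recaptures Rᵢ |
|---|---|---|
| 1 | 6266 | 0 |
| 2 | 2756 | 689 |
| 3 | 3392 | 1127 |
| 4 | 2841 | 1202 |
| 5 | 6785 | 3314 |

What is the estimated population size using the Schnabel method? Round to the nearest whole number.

N ≈ 25,059

Marked at large before each occasion: Mᵢ = Σⱼ<ᵢ (Cⱼ − Rⱼ) → M1=0, M2=6266, M3=8333, M4=10598, M5=12237
Σ MᵢCᵢ = 0·6266 + 6266·2756 + 8333·3392 + 10598·2841 + 12237·6785 = 0 + 17269096 + 28265536 + 30108918 + 83028045 = 158671595
Σ Rᵢ = 0 + 689 + 1127 + 1202 + 3314 = 6332
N̂ = 158671595 / 6332 ≈ 25058.7 → 25059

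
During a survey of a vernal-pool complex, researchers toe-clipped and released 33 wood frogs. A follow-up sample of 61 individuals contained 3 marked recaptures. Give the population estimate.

N = 671

The marked fraction in the recapture sample should equal the marked fraction in the population: 3/61 = 33/N.
N = (33 × 61) / 3 = 2013 / 3 = 671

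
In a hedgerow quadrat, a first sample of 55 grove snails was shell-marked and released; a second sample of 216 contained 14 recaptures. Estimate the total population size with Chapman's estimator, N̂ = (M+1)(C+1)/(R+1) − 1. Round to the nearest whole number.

N ≈ 809

N̂ = (55+1)(216+1)/(14+1) − 1 = 56·217/15 − 1
= 12152/15 − 1 ≈ 810.1 − 1 ≈ 809.1 → 809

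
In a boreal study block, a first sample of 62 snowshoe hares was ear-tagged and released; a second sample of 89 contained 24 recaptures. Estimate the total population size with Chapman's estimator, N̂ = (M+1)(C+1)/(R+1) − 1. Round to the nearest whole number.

N̂ = (62+1)(89+1)/(24+1) − 1 = 63·90/25 − 1
= 5670/25 − 1 ≈ 226.8 − 1 ≈ 225.8 → 226

N ≈ 226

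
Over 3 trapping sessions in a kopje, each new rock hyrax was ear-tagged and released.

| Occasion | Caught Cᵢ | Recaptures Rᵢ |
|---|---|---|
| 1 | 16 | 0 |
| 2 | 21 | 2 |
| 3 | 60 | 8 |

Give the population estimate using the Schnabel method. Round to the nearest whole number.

N ≈ 244

Marked at large before each occasion: Mᵢ = Σⱼ<ᵢ (Cⱼ − Rⱼ) → M1=0, M2=16, M3=35
Σ MᵢCᵢ = 0·16 + 16·21 + 35·60 = 0 + 336 + 2100 = 2436
Σ Rᵢ = 0 + 2 + 8 = 10
N̂ = 2436 / 10 ≈ 243.6 → 244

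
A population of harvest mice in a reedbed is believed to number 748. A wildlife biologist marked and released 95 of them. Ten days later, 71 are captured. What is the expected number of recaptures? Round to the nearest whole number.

expected recaptures ≈ 9

The marked fraction of the population is 95/748, so in a sample of 71 expect C·(M/N) marked.
E[R] = 95 × 71 / 748 = 6745 / 748 ≈ 9.0 → 9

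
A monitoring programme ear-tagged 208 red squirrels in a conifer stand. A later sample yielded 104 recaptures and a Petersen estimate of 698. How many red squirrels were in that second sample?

C = 349

From N = M·C/R: C = N·R / M = 698·104 / 208 = 72592 / 208 = 349.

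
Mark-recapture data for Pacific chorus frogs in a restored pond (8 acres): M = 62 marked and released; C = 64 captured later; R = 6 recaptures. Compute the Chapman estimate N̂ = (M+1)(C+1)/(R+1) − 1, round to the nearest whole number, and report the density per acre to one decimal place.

N̂ = 63·65/7 − 1 = 4095/7 − 1 = 584
Density = N̂ / area = 584 / 8 = 73.0 per acre

density ≈ 73.0 Pacific chorus frogs per acre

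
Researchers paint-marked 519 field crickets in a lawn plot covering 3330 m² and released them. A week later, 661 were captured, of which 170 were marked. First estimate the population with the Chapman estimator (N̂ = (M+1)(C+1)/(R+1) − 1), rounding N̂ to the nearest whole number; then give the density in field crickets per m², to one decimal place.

density ≈ 0.6 field crickets per m²

N̂ = 520·662/171 − 1 = 344240/171 − 1 ≈ 2012.1 → 2012
Density = N̂ / area = 2012 / 3330 ≈ 0.60 → 0.6 per m²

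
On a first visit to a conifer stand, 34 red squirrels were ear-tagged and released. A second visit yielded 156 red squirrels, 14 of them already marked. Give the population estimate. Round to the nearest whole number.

N ≈ 379

The marked fraction in the recapture sample should equal the marked fraction in the population: 14/156 = 34/N.
N = (34 × 156) / 14 = 5304 / 14 ≈ 378.9 → 379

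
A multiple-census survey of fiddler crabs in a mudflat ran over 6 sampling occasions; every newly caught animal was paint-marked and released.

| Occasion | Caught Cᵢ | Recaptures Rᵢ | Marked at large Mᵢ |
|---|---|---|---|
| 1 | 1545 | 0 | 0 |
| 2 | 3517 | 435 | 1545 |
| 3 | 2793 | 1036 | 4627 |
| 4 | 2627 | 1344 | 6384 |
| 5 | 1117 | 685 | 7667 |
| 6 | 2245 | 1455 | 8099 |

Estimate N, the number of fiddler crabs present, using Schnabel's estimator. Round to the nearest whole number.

Σ MᵢCᵢ = 0·1545 + 1545·3517 + 4627·2793 + 6384·2627 + 7667·1117 + 8099·2245 = 0 + 5433765 + 12923211 + 16770768 + 8564039 + 18182255 = 61874038
Σ Rᵢ = 0 + 435 + 1036 + 1344 + 685 + 1455 = 4955
N̂ = 61874038 / 4955 ≈ 12487.2 → 12487

N ≈ 12,487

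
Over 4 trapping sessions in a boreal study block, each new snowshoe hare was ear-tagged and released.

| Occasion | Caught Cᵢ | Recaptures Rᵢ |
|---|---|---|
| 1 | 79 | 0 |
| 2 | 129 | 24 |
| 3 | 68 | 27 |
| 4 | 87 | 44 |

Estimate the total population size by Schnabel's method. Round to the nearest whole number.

N ≈ 445

Marked at large before each occasion: Mᵢ = Σⱼ<ᵢ (Cⱼ − Rⱼ) → M1=0, M2=79, M3=184, M4=225
Σ MᵢCᵢ = 0·79 + 79·129 + 184·68 + 225·87 = 0 + 10191 + 12512 + 19575 = 42278
Σ Rᵢ = 0 + 24 + 27 + 44 = 95
N̂ = 42278 / 95 ≈ 445.0 → 445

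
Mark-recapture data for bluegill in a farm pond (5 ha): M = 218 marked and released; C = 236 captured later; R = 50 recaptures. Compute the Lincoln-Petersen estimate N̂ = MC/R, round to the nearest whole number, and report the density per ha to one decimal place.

density ≈ 205.8 bluegill per ha

N̂ = 218·236/50 = 51448/50 ≈ 1029.0 → 1029
Density = N̂ / area = 1029 / 5 ≈ 205.80 → 205.8 per ha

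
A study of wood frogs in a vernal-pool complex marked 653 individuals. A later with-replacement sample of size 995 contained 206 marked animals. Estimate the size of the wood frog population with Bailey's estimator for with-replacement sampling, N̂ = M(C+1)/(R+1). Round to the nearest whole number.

N ≈ 3142

N̂ = 653·(995+1)/(206+1) = 653·996/207 = 650388/207 ≈ 3142.0 → 3142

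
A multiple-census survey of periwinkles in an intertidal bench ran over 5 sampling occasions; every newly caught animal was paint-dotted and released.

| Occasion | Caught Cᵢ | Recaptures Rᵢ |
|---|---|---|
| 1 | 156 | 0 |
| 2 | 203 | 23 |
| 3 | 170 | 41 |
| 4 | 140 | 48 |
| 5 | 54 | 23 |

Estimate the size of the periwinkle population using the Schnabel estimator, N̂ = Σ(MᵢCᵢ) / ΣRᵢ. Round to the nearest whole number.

N ≈ 1363

Marked at large before each occasion: Mᵢ = Σⱼ<ᵢ (Cⱼ − Rⱼ) → M1=0, M2=156, M3=336, M4=465, M5=557
Σ MᵢCᵢ = 0·156 + 156·203 + 336·170 + 465·140 + 557·54 = 0 + 31668 + 57120 + 65100 + 30078 = 183966
Σ Rᵢ = 0 + 23 + 41 + 48 + 23 = 135
N̂ = 183966 / 135 ≈ 1362.7 → 1363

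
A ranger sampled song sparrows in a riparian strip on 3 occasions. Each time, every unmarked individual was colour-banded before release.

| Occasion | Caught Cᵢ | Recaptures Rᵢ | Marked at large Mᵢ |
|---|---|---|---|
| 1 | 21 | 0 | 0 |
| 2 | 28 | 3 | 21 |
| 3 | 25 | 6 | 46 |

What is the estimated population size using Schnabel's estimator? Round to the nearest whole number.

Σ MᵢCᵢ = 0·21 + 21·28 + 46·25 = 0 + 588 + 1150 = 1738
Σ Rᵢ = 0 + 3 + 6 = 9
N̂ = 1738 / 9 ≈ 193.1 → 193

N ≈ 193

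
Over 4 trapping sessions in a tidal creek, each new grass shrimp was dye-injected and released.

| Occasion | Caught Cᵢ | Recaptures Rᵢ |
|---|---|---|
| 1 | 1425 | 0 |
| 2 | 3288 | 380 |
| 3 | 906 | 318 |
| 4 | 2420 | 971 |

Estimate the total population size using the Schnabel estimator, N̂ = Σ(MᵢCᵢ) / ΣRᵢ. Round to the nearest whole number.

Marked at large before each occasion: Mᵢ = Σⱼ<ᵢ (Cⱼ − Rⱼ) → M1=0, M2=1425, M3=4333, M4=4921
Σ MᵢCᵢ = 0·1425 + 1425·3288 + 4333·906 + 4921·2420 = 0 + 4685400 + 3925698 + 11908820 = 20519918
Σ Rᵢ = 0 + 380 + 318 + 971 = 1669
N̂ = 20519918 / 1669 ≈ 12294.7 → 12295

N ≈ 12,295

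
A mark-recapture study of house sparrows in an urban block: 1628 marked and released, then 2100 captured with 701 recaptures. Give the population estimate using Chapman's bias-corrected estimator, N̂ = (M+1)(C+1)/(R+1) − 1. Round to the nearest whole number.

N̂ = (1628+1)(2100+1)/(701+1) − 1 = 1629·2101/702 − 1
= 3422529/702 − 1 ≈ 4875.4 − 1 ≈ 4874.4 → 4874

N ≈ 4874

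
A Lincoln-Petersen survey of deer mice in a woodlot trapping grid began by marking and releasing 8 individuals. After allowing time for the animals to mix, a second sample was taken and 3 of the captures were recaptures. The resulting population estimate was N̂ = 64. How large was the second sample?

From N = M·C/R: C = N·R / M = 64·3 / 8 = 192 / 8 = 24.

C = 24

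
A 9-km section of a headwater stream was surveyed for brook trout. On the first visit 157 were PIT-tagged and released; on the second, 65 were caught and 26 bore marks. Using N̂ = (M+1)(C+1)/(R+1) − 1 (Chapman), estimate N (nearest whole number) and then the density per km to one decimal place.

N̂ = 158·66/27 − 1 = 10428/27 − 1 ≈ 385.2 → 385
Density = N̂ / area = 385 / 9 ≈ 42.78 → 42.8 per km

density ≈ 42.8 brook trout per km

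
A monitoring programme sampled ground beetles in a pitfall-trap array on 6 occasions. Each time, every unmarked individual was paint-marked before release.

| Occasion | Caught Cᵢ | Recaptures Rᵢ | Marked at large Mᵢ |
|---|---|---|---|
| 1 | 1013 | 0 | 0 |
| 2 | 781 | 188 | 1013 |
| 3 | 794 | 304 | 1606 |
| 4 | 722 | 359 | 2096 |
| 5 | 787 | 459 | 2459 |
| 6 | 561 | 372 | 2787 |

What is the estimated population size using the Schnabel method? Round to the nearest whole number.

N ≈ 4208

Σ MᵢCᵢ = 0·1013 + 1013·781 + 1606·794 + 2096·722 + 2459·787 + 2787·561 = 0 + 791153 + 1275164 + 1513312 + 1935233 + 1563507 = 7078369
Σ Rᵢ = 0 + 188 + 304 + 359 + 459 + 372 = 1682
N̂ = 7078369 / 1682 ≈ 4208.3 → 4208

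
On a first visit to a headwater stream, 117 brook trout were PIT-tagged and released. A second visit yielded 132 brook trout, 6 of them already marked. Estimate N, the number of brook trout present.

N = 2574

If marked individuals mix randomly, R/C ≈ M/N, giving N ≈ M·C/R.
N = (117 × 132) / 6 = 15444 / 6 = 2574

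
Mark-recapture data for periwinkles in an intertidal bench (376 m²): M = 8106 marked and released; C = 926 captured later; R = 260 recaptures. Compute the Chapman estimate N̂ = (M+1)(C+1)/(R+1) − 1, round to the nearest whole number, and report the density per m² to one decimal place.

N̂ = 8107·927/261 − 1 = 7515189/261 − 1 ≈ 28792.8 → 28793
Density = N̂ / area = 28793 / 376 ≈ 76.58 → 76.6 per m²

density ≈ 76.6 periwinkles per m²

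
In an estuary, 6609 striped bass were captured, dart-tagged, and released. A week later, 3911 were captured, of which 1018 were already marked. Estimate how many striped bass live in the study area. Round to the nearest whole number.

The marked fraction in the recapture sample should equal the marked fraction in the population: 1018/3911 = 6609/N.
N = (6609 × 3911) / 1018 = 25847799 / 1018 ≈ 25390.8 → 25391

N ≈ 25,391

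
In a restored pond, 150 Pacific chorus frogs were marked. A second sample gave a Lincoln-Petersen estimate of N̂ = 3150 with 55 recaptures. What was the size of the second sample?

C = 1155

From N = M·C/R: C = N·R / M = 3150·55 / 150 = 173250 / 150 = 1155.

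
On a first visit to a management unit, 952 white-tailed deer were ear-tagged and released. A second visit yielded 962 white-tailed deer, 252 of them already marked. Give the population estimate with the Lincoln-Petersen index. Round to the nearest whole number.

N ≈ 3634

Lincoln-Petersen assumes M/N = R/C, so N = M·C / R.
N = (952 × 962) / 252 = 915824 / 252 ≈ 3634.2 → 3634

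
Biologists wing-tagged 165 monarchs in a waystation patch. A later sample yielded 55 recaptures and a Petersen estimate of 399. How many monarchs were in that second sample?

C = 133

From N = M·C/R: C = N·R / M = 399·55 / 165 = 21945 / 165 = 133.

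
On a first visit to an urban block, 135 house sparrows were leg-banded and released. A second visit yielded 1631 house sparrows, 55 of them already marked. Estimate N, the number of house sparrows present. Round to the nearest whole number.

N ≈ 4003

N = (135 × 1631) / 55 = 220185 / 55 ≈ 4003.4 → 4003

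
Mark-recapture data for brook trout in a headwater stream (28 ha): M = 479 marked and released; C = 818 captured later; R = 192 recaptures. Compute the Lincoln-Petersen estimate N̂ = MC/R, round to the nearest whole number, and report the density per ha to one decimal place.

N̂ = 479·818/192 = 391822/192 ≈ 2040.7 → 2041
Density = N̂ / area = 2041 / 28 ≈ 72.89 → 72.9 per ha

density ≈ 72.9 brook trout per ha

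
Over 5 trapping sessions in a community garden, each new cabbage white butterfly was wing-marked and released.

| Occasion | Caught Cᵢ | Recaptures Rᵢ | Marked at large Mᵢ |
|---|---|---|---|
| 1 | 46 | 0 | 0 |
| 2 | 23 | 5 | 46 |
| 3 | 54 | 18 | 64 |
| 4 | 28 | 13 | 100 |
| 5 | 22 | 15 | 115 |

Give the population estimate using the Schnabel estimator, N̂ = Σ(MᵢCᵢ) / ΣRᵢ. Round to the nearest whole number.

Σ MᵢCᵢ = 0·46 + 46·23 + 64·54 + 100·28 + 115·22 = 0 + 1058 + 3456 + 2800 + 2530 = 9844
Σ Rᵢ = 0 + 5 + 18 + 13 + 15 = 51
N̂ = 9844 / 51 ≈ 193.0 → 193

N ≈ 193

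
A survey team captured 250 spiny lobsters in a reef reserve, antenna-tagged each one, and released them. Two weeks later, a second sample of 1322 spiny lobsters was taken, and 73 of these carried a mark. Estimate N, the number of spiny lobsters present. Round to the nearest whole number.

N ≈ 4527

Lincoln-Petersen assumes M/N = R/C, so N = M·C / R.
N = (250 × 1322) / 73 = 330500 / 73 ≈ 4527.4 → 4527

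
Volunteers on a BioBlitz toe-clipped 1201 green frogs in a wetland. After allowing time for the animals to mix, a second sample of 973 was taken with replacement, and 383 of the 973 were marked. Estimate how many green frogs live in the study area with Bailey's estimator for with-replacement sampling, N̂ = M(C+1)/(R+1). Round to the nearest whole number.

N ≈ 3046

N̂ = 1201·(973+1)/(383+1) = 1201·974/384 = 1169774/384 ≈ 3046.3 → 3046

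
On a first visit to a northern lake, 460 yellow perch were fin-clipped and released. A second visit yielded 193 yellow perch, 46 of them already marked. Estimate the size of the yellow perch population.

N = 1930

N = (460 × 193) / 46 = 88780 / 46 = 1930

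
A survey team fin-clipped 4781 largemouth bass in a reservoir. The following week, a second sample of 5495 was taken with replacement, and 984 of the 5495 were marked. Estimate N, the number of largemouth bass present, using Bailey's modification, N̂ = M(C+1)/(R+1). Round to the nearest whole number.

N̂ = 4781·(5495+1)/(984+1) = 4781·5496/985 = 26276376/985 ≈ 26676.5 → 26677

N ≈ 26,677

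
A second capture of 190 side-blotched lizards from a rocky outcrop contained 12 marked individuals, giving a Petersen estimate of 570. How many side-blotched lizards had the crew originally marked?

M = 36

From N = M·C/R: M = N·R / C = 570·12 / 190 = 6840 / 190 = 36.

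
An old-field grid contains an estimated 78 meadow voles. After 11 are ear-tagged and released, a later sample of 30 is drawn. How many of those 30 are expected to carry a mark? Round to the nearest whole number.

The marked fraction of the population is 11/78, so in a sample of 30 expect C·(M/N) marked.
E[R] = 11 × 30 / 78 = 330 / 78 ≈ 4.2 → 4

expected recaptures ≈ 4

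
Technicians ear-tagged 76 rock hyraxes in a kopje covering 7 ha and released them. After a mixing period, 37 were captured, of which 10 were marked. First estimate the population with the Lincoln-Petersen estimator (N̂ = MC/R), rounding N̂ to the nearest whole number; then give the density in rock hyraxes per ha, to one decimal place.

density ≈ 40.1 rock hyraxes per ha

N̂ = 76·37/10 = 2812/10 ≈ 281.2 → 281
Density = N̂ / area = 281 / 7 ≈ 40.14 → 40.1 per ha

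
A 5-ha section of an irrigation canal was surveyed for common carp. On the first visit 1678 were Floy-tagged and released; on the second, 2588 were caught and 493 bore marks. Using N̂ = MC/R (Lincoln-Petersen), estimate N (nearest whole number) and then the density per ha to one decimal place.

N̂ = 1678·2588/493 = 4342664/493 ≈ 8808.6 → 8809
Density = N̂ / area = 8809 / 5 ≈ 1761.80 → 1761.8 per ha

density ≈ 1761.8 common carp per ha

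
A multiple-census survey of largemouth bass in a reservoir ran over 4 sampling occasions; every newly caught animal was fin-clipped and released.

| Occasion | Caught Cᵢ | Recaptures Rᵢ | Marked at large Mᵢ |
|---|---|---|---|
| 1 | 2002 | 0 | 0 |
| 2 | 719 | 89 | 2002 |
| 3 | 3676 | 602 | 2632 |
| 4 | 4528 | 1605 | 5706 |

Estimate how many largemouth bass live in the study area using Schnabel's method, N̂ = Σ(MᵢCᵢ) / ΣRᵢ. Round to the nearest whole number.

N ≈ 16,094

Σ MᵢCᵢ = 0·2002 + 2002·719 + 2632·3676 + 5706·4528 = 0 + 1439438 + 9675232 + 25836768 = 36951438
Σ Rᵢ = 0 + 89 + 602 + 1605 = 2296
N̂ = 36951438 / 2296 ≈ 16093.8 → 16094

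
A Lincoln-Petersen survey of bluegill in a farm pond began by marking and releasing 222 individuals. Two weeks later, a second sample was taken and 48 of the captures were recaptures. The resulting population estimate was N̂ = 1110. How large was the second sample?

C = 240

From N = M·C/R: C = N·R / M = 1110·48 / 222 = 53280 / 222 = 240.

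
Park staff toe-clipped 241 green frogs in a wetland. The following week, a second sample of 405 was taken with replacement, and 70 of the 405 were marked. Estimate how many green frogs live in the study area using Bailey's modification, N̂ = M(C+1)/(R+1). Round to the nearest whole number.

N ≈ 1378

N̂ = 241·(405+1)/(70+1) = 241·406/71 = 97846/71 ≈ 1378.1 → 1378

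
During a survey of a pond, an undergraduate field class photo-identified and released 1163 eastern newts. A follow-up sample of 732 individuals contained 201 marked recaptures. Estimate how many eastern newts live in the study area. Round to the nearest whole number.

N ≈ 4235

N = (1163 × 732) / 201 = 851316 / 201 ≈ 4235.4 → 4235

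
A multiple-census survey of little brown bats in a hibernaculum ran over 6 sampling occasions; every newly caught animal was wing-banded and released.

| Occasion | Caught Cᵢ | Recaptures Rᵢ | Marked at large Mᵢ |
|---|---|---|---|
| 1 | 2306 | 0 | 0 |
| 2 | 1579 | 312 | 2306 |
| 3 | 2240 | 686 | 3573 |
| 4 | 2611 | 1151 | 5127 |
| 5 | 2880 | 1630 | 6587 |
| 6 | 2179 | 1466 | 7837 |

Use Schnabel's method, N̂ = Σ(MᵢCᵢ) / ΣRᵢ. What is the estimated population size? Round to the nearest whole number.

Σ MᵢCᵢ = 0·2306 + 2306·1579 + 3573·2240 + 5127·2611 + 6587·2880 + 7837·2179 = 0 + 3641174 + 8003520 + 13386597 + 18970560 + 17076823 = 61078674
Σ Rᵢ = 0 + 312 + 686 + 1151 + 1630 + 1466 = 5245
N̂ = 61078674 / 5245 ≈ 11645.1 → 11645

N ≈ 11,645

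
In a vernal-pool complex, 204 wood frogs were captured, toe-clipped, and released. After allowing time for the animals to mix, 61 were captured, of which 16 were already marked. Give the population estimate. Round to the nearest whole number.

N ≈ 778

N = (204 × 61) / 16 = 12444 / 16 ≈ 777.8 → 778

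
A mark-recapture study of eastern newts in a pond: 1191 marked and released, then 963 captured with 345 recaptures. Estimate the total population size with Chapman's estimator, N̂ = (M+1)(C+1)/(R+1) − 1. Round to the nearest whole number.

N ≈ 3320

N̂ = (1191+1)(963+1)/(345+1) − 1 = 1192·964/346 − 1
= 1149088/346 − 1 ≈ 3321.1 − 1 ≈ 3320.1 → 3320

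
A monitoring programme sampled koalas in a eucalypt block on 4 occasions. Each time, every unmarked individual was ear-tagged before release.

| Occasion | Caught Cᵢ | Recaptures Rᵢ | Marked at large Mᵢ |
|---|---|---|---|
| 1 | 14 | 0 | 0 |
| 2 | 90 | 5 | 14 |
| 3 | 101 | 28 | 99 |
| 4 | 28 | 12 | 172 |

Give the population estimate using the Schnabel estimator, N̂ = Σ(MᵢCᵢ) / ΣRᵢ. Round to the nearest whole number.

N ≈ 357

Σ MᵢCᵢ = 0·14 + 14·90 + 99·101 + 172·28 = 0 + 1260 + 9999 + 4816 = 16075
Σ Rᵢ = 0 + 5 + 28 + 12 = 45
N̂ = 16075 / 45 ≈ 357.2 → 357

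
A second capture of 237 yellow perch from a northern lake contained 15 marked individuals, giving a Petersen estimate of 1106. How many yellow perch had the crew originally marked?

M = 70

From N = M·C/R: M = N·R / C = 1106·15 / 237 = 16590 / 237 = 70.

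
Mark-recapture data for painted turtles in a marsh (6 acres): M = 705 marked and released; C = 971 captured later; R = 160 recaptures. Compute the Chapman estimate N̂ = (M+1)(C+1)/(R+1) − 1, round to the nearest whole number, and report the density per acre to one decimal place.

N̂ = 706·972/161 − 1 = 686232/161 − 1 ≈ 4261.3 → 4261
Density = N̂ / area = 4261 / 6 ≈ 710.17 → 710.2 per acre

density ≈ 710.2 painted turtles per acre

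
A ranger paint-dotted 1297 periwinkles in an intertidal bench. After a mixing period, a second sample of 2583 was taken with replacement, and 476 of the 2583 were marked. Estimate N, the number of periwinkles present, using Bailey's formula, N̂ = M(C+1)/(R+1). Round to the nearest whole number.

N ≈ 7026

N̂ = 1297·(2583+1)/(476+1) = 1297·2584/477 = 3351448/477 ≈ 7026.1 → 7026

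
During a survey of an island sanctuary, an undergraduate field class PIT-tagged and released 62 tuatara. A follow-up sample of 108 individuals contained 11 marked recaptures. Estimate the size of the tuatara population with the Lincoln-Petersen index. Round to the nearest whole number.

N ≈ 609

Lincoln-Petersen assumes M/N = R/C, so N = M·C / R.
N = (62 × 108) / 11 = 6696 / 11 ≈ 608.7 → 609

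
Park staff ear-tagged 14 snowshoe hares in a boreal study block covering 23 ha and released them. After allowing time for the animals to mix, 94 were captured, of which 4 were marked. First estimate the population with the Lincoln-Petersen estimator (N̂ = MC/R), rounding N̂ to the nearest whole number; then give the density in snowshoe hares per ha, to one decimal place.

N̂ = 14·94/4 = 1316/4 = 329
Density = N̂ / area = 329 / 23 ≈ 14.30 → 14.3 per ha

density ≈ 14.3 snowshoe hares per ha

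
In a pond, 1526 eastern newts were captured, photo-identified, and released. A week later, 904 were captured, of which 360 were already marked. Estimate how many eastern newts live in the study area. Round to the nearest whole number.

N ≈ 3832

N = (1526 × 904) / 360 = 1379504 / 360 ≈ 3832.0 → 3832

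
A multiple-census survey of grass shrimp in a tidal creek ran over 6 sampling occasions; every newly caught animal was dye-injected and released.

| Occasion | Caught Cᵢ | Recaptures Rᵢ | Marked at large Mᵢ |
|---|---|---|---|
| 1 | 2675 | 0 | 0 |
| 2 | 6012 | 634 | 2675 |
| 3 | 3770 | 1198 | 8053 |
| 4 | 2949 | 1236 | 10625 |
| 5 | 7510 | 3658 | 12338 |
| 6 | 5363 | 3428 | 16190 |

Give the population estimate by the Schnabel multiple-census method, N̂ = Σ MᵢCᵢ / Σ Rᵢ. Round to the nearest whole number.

N ≈ 25,336

Σ MᵢCᵢ = 0·2675 + 2675·6012 + 8053·3770 + 10625·2949 + 12338·7510 + 16190·5363 = 0 + 16082100 + 30359810 + 31333125 + 92658380 + 86826970 = 257260385
Σ Rᵢ = 0 + 634 + 1198 + 1236 + 3658 + 3428 = 10154
N̂ = 257260385 / 10154 ≈ 25335.9 → 25336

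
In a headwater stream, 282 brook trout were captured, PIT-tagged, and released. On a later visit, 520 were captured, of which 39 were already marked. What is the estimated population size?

N = (282 × 520) / 39 = 146640 / 39 = 3760

N = 3760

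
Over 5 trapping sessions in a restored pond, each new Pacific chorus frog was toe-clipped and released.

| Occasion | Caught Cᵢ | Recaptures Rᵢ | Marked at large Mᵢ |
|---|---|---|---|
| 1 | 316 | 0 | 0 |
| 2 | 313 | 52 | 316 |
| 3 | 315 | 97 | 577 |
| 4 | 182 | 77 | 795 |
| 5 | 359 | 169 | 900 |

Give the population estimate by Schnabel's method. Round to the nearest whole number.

Σ MᵢCᵢ = 0·316 + 316·313 + 577·315 + 795·182 + 900·359 = 0 + 98908 + 181755 + 144690 + 323100 = 748453
Σ Rᵢ = 0 + 52 + 97 + 77 + 169 = 395
N̂ = 748453 / 395 ≈ 1894.8 → 1895

N ≈ 1895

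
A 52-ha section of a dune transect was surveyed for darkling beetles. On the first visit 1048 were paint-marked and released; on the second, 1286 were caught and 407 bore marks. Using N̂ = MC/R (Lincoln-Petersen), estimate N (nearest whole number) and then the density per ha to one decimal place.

N̂ = 1048·1286/407 = 1347728/407 ≈ 3311.4 → 3311
Density = N̂ / area = 3311 / 52 ≈ 63.67 → 63.7 per ha

density ≈ 63.7 darkling beetles per ha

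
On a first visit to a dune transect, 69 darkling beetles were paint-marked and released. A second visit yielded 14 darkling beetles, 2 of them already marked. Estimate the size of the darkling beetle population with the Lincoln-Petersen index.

N = 483

N = (69 × 14) / 2 = 966 / 2 = 483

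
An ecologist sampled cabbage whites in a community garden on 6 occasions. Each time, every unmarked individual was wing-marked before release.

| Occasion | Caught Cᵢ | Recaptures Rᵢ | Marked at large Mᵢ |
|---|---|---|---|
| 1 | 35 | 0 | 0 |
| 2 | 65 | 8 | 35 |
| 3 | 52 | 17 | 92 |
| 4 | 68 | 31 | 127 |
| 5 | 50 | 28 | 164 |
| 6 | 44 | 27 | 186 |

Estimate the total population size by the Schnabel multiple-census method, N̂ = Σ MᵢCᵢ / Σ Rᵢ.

Σ MᵢCᵢ = 0·35 + 35·65 + 92·52 + 127·68 + 164·50 + 186·44 = 0 + 2275 + 4784 + 8636 + 8200 + 8184 = 32079
Σ Rᵢ = 0 + 8 + 17 + 31 + 28 + 27 = 111
N̂ = 32079 / 111 = 289

N = 289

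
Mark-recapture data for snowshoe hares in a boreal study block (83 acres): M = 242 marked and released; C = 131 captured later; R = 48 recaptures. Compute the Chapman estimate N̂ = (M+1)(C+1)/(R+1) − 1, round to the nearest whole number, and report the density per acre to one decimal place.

N̂ = 243·132/49 − 1 = 32076/49 − 1 ≈ 653.6 → 654
Density = N̂ / area = 654 / 83 ≈ 7.88 → 7.9 per acre

density ≈ 7.9 snowshoe hares per acre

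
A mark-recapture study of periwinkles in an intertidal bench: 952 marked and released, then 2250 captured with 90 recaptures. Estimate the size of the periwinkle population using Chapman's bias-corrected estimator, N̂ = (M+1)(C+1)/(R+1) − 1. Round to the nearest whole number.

N̂ = (952+1)(2250+1)/(90+1) − 1 = 953·2251/91 − 1
= 2145203/91 − 1 ≈ 23573.7 − 1 ≈ 23572.7 → 23573

N ≈ 23,573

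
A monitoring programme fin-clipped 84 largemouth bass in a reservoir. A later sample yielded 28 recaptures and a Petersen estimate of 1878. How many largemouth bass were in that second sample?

C = 626

From N = M·C/R: C = N·R / M = 1878·28 / 84 = 52584 / 84 = 626.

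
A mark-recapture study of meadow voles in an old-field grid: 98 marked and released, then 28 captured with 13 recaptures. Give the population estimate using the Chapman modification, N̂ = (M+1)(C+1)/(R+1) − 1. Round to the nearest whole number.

N̂ = (98+1)(28+1)/(13+1) − 1 = 99·29/14 − 1
= 2871/14 − 1 ≈ 205.1 − 1 ≈ 204.1 → 204

N ≈ 204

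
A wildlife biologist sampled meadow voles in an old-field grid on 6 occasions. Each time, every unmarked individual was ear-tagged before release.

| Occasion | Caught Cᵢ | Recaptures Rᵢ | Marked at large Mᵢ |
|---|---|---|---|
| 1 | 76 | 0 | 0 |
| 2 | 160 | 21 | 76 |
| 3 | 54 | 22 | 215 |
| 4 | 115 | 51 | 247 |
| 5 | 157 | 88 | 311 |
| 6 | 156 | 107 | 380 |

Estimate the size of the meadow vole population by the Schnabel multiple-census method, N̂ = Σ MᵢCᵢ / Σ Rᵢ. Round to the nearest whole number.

N ≈ 555

Σ MᵢCᵢ = 0·76 + 76·160 + 215·54 + 247·115 + 311·157 + 380·156 = 0 + 12160 + 11610 + 28405 + 48827 + 59280 = 160282
Σ Rᵢ = 0 + 21 + 22 + 51 + 88 + 107 = 289
N̂ = 160282 / 289 ≈ 554.6 → 555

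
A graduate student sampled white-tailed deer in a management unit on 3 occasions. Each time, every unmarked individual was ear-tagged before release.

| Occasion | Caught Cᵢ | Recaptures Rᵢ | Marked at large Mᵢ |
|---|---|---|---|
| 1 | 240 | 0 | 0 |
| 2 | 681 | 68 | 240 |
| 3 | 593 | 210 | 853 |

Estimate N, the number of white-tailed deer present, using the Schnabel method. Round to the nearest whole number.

N ≈ 2407

Σ MᵢCᵢ = 0·240 + 240·681 + 853·593 = 0 + 163440 + 505829 = 669269
Σ Rᵢ = 0 + 68 + 210 = 278
N̂ = 669269 / 278 ≈ 2407.4 → 2407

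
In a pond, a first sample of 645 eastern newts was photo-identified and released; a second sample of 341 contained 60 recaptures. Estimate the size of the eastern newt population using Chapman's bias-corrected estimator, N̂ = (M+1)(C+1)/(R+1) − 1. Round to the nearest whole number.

N ≈ 3621

N̂ = (645+1)(341+1)/(60+1) − 1 = 646·342/61 − 1
= 220932/61 − 1 ≈ 3621.8 − 1 ≈ 3620.8 → 3621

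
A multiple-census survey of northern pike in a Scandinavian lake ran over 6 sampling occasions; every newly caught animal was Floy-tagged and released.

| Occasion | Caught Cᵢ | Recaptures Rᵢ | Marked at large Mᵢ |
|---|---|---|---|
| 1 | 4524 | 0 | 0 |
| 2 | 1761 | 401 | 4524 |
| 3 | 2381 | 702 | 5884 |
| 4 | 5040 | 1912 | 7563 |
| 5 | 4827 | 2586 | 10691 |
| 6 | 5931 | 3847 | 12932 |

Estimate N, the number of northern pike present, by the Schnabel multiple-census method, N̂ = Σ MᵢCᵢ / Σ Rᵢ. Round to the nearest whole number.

N ≈ 19,941

Σ MᵢCᵢ = 0·4524 + 4524·1761 + 5884·2381 + 7563·5040 + 10691·4827 + 12932·5931 = 0 + 7966764 + 14009804 + 38117520 + 51605457 + 76699692 = 188399237
Σ Rᵢ = 0 + 401 + 702 + 1912 + 2586 + 3847 = 9448
N̂ = 188399237 / 9448 ≈ 19940.6 → 19941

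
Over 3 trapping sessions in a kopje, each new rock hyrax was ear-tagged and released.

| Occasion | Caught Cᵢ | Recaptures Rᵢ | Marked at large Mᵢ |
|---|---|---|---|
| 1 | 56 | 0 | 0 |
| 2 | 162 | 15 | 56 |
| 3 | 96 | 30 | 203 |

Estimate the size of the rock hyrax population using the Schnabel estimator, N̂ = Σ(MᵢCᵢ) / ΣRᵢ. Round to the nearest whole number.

Σ MᵢCᵢ = 0·56 + 56·162 + 203·96 = 0 + 9072 + 19488 = 28560
Σ Rᵢ = 0 + 15 + 30 = 45
N̂ = 28560 / 45 ≈ 634.7 → 635

N ≈ 635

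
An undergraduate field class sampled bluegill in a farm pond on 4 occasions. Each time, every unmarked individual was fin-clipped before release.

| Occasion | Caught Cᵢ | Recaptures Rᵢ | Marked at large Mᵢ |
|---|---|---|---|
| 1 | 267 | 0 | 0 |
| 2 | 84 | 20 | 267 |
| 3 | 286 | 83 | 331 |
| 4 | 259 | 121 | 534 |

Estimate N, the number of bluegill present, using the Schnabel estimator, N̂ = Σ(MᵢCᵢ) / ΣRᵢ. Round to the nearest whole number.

Σ MᵢCᵢ = 0·267 + 267·84 + 331·286 + 534·259 = 0 + 22428 + 94666 + 138306 = 255400
Σ Rᵢ = 0 + 20 + 83 + 121 = 224
N̂ = 255400 / 224 ≈ 1140.2 → 1140

N ≈ 1140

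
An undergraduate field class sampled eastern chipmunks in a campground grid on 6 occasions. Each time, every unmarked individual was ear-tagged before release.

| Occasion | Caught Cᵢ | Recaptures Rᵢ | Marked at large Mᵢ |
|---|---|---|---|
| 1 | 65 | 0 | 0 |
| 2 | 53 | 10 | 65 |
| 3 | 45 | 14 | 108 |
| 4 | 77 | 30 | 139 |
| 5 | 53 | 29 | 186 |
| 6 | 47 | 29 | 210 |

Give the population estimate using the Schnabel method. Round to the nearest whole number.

N ≈ 346

Σ MᵢCᵢ = 0·65 + 65·53 + 108·45 + 139·77 + 186·53 + 210·47 = 0 + 3445 + 4860 + 10703 + 9858 + 9870 = 38736
Σ Rᵢ = 0 + 10 + 14 + 30 + 29 + 29 = 112
N̂ = 38736 / 112 ≈ 345.9 → 346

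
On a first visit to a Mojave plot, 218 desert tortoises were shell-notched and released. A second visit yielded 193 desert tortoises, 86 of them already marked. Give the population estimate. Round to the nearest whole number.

Lincoln-Petersen assumes M/N = R/C, so N = M·C / R.
N = (218 × 193) / 86 = 42074 / 86 ≈ 489.2 → 489

N ≈ 489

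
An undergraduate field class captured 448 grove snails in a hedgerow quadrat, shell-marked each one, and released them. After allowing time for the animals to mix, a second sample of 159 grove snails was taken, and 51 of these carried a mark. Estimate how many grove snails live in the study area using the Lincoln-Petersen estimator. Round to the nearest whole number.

If marked individuals mix randomly, R/C ≈ M/N, giving N ≈ M·C/R.
N = (448 × 159) / 51 = 71232 / 51 ≈ 1396.7 → 1397

N ≈ 1397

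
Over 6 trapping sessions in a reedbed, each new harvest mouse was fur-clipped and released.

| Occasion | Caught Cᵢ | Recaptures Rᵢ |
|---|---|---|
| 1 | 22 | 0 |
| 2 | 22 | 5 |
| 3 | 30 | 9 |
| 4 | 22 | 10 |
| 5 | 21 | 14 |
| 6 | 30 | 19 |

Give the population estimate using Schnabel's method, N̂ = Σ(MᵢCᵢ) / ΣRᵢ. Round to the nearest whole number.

Marked at large before each occasion: Mᵢ = Σⱼ<ᵢ (Cⱼ − Rⱼ) → M1=0, M2=22, M3=39, M4=60, M5=72, M6=79
Σ MᵢCᵢ = 0·22 + 22·22 + 39·30 + 60·22 + 72·21 + 79·30 = 0 + 484 + 1170 + 1320 + 1512 + 2370 = 6856
Σ Rᵢ = 0 + 5 + 9 + 10 + 14 + 19 = 57
N̂ = 6856 / 57 ≈ 120.3 → 120

N ≈ 120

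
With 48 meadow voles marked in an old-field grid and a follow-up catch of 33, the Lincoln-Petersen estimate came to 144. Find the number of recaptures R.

R = 11

From N = M·C/R: R = M·C / N = 48·33 / 144 = 1584 / 144 = 11.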